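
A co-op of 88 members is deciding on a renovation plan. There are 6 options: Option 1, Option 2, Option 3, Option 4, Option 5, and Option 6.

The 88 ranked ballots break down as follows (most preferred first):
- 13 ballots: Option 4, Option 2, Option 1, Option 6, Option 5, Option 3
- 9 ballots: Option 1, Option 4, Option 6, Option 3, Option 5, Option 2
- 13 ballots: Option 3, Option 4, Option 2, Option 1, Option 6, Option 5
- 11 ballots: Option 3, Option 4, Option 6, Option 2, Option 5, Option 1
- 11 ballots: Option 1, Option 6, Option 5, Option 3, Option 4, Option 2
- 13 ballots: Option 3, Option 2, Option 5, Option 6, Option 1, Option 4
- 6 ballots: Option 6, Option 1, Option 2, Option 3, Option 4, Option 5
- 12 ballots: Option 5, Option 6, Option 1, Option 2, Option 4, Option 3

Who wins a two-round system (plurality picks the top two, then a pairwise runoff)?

Option 1

Round 1 first-place votes: Option 1 20, Option 2 0, Option 3 37, Option 4 13, Option 5 12, Option 6 6. Option 3 and Option 1 advance.
Runoff: Option 3 is ranked above Option 1 on 37 ballots, Option 1 above Option 3 on 51.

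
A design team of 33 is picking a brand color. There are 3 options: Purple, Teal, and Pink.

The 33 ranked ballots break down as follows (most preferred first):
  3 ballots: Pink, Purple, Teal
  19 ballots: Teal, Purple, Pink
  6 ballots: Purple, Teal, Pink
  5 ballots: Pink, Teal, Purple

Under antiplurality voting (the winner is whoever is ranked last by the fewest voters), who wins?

Last-place votes: Purple 5, Teal 3, Pink 25.

Teal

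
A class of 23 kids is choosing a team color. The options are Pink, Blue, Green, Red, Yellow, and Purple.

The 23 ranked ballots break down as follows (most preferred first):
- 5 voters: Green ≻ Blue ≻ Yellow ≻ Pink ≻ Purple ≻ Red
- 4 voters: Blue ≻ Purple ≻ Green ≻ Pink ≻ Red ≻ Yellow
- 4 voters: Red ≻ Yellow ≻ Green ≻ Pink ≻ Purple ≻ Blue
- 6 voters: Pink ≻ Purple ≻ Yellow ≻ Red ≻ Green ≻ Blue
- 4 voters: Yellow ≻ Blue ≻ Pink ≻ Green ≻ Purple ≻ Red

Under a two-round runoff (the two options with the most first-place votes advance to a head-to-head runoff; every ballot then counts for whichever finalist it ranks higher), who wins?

Round 1 first-place votes: Pink 6, Blue 4, Green 5, Red 4, Yellow 4, Purple 0. Pink and Green advance.
Runoff: Pink is ranked above Green on 10 ballots, Green above Pink on 13.

Green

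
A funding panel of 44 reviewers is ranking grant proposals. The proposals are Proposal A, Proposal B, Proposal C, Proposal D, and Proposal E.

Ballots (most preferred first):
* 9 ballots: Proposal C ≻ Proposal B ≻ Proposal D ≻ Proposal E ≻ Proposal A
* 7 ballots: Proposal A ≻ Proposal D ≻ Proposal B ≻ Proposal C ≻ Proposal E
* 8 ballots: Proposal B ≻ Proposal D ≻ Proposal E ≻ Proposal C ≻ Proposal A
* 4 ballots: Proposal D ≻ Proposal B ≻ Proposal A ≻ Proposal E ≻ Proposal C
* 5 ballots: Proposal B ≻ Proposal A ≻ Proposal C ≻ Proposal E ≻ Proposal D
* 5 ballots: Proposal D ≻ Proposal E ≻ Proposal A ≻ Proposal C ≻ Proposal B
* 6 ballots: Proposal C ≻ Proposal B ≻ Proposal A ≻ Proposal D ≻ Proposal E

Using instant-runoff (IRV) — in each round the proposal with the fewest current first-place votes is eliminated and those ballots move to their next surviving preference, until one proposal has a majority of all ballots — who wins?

Round 1: Proposal A 7, Proposal B 13, Proposal C 15, Proposal D 9, Proposal E 0. Proposal E eliminated.
Round 2: Proposal A 7, Proposal B 13, Proposal C 15, Proposal D 9. Proposal A eliminated.
Round 3: Proposal B 13, Proposal C 15, Proposal D 16. Proposal B eliminated.
Round 4: Proposal C 20, Proposal D 24. Proposal D has a majority (≥23).

Proposal D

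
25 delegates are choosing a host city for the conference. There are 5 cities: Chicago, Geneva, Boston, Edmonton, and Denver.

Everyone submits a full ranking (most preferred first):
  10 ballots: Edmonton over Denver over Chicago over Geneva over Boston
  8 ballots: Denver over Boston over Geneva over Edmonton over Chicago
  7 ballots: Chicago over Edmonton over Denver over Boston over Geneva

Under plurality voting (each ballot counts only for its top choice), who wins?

Edmonton

First-place votes: Chicago 7, Geneva 0, Boston 0, Edmonton 10, Denver 8.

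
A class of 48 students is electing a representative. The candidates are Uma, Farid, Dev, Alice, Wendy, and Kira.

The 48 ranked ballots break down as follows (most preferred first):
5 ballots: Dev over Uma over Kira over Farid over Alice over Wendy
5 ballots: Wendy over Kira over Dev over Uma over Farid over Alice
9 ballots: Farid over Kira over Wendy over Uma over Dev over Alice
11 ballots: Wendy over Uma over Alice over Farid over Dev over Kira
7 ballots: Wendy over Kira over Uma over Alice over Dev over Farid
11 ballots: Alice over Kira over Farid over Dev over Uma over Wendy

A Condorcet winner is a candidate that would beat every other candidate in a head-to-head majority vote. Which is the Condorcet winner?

Kira vs Uma: 32–16
Kira vs Farid: 28–20
Kira vs Dev: 32–16
Kira vs Alice: 26–22
Kira vs Wendy: 25–23
Kira beats every other candidate.

Kira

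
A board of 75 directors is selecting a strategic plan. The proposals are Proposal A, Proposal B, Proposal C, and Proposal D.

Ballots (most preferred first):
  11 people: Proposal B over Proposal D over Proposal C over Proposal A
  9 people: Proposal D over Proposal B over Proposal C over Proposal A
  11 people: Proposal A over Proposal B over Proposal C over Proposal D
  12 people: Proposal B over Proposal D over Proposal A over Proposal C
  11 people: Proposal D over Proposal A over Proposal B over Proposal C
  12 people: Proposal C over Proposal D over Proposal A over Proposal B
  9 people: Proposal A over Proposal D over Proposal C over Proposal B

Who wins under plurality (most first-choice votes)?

First-place votes: Proposal A 20, Proposal B 23, Proposal C 12, Proposal D 20.

Proposal B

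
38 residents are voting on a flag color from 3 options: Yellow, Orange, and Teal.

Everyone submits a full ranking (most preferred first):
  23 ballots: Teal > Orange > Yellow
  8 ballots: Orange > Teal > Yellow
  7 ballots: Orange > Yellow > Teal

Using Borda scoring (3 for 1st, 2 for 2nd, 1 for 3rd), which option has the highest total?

Yellow: 23×1 + 8×1 + 7×2 = 45
Orange: 23×2 + 8×3 + 7×3 = 91
Teal: 23×3 + 8×2 + 7×1 = 92

Teal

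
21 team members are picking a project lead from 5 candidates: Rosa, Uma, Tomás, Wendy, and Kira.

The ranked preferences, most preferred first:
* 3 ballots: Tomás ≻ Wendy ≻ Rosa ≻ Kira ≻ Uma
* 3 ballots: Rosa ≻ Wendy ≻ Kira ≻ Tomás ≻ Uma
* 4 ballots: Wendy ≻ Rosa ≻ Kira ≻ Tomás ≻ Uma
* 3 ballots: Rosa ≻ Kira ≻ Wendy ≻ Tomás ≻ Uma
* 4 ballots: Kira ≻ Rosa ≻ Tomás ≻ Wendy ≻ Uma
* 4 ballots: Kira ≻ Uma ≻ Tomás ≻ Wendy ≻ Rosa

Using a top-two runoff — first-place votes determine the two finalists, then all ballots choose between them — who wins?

Rosa

Round 1 first-place votes: Rosa 6, Uma 0, Tomás 3, Wendy 4, Kira 8. Kira and Rosa advance.
Runoff: Kira is ranked above Rosa on 8 ballots, Rosa above Kira on 13.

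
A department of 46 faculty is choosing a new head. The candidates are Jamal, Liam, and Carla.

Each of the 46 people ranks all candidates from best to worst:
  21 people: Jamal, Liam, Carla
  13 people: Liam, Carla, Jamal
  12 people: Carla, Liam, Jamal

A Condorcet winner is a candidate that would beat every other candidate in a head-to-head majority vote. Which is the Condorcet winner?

Liam vs Jamal: 25–21
Liam vs Carla: 34–12
Liam beats every other candidate.

Liam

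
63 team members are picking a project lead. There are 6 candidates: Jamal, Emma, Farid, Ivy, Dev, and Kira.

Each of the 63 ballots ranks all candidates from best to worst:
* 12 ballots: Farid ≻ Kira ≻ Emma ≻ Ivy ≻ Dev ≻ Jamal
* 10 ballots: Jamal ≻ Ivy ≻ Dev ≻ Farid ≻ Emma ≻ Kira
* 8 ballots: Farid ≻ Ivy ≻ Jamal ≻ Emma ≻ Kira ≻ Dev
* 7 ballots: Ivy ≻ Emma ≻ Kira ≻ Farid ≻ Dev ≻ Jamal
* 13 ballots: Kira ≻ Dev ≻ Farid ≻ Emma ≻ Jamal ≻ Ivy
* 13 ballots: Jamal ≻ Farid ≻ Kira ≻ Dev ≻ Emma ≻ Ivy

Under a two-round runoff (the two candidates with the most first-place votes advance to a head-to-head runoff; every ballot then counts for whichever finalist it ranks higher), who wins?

Round 1 first-place votes: Jamal 23, Emma 0, Farid 20, Ivy 7, Dev 0, Kira 13. Jamal and Farid advance.
Runoff: Jamal is ranked above Farid on 23 ballots, Farid above Jamal on 40.

Farid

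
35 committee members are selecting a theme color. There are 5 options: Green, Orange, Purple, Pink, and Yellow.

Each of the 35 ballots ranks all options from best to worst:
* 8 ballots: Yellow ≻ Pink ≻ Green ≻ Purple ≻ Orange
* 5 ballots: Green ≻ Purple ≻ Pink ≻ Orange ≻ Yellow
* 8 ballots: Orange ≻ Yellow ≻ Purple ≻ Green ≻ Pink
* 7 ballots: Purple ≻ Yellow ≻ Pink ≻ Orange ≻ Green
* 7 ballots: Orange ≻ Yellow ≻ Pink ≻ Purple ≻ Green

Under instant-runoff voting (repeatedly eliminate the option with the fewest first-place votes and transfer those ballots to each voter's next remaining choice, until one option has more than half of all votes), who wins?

Purple

Round 1: Green 5, Orange 15, Purple 7, Pink 0, Yellow 8. Pink eliminated.
Round 2: Green 5, Orange 15, Purple 7, Yellow 8. Green eliminated.
Round 3: Orange 15, Purple 12, Yellow 8. Yellow eliminated.
Round 4: Orange 15, Purple 20. Purple has a majority (≥18).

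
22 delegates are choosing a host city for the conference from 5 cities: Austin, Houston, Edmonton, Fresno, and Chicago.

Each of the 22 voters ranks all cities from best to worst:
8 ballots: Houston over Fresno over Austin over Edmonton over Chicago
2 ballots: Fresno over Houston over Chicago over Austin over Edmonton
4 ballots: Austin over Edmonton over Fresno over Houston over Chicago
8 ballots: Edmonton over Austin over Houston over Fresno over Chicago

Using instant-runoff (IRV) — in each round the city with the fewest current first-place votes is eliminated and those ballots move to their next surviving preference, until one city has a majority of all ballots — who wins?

Edmonton

Round 1: Austin 4, Houston 8, Edmonton 8, Fresno 2, Chicago 0. Chicago eliminated.
Round 2: Austin 4, Houston 8, Edmonton 8, Fresno 2. Fresno eliminated.
Round 3: Austin 4, Houston 10, Edmonton 8. Austin eliminated.
Round 4: Houston 10, Edmonton 12. Edmonton has a majority (≥12).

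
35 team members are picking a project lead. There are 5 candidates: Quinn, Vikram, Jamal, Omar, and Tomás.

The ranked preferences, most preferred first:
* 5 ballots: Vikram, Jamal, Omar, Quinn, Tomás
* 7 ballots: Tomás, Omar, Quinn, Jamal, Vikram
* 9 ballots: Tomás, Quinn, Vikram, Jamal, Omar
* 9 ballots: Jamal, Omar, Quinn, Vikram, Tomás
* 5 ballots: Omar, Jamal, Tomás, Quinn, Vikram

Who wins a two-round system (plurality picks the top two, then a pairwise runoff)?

Jamal

Round 1 first-place votes: Quinn 0, Vikram 5, Jamal 9, Omar 5, Tomás 16. Tomás and Jamal advance.
Runoff: Tomás is ranked above Jamal on 16 ballots, Jamal above Tomás on 19.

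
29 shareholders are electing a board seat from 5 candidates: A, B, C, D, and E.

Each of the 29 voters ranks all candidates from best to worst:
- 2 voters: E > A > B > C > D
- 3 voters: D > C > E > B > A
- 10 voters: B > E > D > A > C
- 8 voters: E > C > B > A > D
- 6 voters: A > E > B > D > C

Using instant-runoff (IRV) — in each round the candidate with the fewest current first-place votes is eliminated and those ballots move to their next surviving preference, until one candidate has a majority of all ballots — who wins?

E

Round 1: A 6, B 10, C 0, D 3, E 10. C eliminated.
Round 2: A 6, B 10, D 3, E 10. D eliminated.
Round 3: A 6, B 10, E 13. A eliminated.
Round 4: B 10, E 19. E has a majority (≥15).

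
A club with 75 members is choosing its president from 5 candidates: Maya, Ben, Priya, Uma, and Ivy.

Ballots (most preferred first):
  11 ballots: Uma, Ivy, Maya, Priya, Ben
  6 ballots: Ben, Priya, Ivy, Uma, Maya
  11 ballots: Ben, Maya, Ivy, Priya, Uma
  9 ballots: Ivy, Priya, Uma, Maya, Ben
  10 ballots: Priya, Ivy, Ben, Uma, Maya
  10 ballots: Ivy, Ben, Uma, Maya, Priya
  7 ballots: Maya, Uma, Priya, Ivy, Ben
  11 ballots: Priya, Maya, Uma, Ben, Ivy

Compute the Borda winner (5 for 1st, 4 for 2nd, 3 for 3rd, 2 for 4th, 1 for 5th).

Ivy

Maya: 11×3 + 6×1 + 11×4 + 9×2 + 10×1 + 10×2 + 7×5 + 11×4 = 210
Ben: 11×1 + 6×5 + 11×5 + 9×1 + 10×3 + 10×4 + 7×1 + 11×2 = 204
Priya: 11×2 + 6×4 + 11×2 + 9×4 + 10×5 + 10×1 + 7×3 + 11×5 = 240
Uma: 11×5 + 6×2 + 11×1 + 9×3 + 10×2 + 10×3 + 7×4 + 11×3 = 216
Ivy: 11×4 + 6×3 + 11×3 + 9×5 + 10×4 + 10×5 + 7×2 + 11×1 = 255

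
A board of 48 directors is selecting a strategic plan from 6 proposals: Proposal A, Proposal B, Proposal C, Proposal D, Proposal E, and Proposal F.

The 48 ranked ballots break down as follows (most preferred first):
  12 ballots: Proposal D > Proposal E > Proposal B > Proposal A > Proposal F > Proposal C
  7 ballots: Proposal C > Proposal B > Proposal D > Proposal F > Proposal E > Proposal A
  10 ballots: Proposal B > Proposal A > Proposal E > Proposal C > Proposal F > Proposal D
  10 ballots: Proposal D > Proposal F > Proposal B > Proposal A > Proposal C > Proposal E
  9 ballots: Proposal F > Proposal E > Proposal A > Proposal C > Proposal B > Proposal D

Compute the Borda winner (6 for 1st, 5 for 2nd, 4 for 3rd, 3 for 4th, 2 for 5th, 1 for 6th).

Proposal B

Proposal A: 12×3 + 7×1 + 10×5 + 10×3 + 9×4 = 159
Proposal B: 12×4 + 7×5 + 10×6 + 10×4 + 9×2 = 201
Proposal C: 12×1 + 7×6 + 10×3 + 10×2 + 9×3 = 131
Proposal D: 12×6 + 7×4 + 10×1 + 10×6 + 9×1 = 179
Proposal E: 12×5 + 7×2 + 10×4 + 10×1 + 9×5 = 169
Proposal F: 12×2 + 7×3 + 10×2 + 10×5 + 9×6 = 169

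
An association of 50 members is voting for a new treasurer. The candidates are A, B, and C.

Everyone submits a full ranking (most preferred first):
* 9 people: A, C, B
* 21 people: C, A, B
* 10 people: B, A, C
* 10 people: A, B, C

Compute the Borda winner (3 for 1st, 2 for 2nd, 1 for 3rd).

A

A: 9×3 + 21×2 + 10×2 + 10×3 = 119
B: 9×1 + 21×1 + 10×3 + 10×2 = 80
C: 9×2 + 21×3 + 10×1 + 10×1 = 101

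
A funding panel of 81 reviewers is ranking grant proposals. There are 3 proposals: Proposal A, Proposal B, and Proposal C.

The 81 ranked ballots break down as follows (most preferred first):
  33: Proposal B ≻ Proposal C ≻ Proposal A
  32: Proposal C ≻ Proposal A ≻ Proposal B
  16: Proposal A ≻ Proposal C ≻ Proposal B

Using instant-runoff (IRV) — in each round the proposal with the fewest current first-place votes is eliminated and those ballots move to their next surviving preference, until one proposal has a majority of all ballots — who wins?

Round 1: Proposal A 16, Proposal B 33, Proposal C 32. Proposal A eliminated.
Round 2: Proposal B 33, Proposal C 48. Proposal C has a majority (≥41).

Proposal C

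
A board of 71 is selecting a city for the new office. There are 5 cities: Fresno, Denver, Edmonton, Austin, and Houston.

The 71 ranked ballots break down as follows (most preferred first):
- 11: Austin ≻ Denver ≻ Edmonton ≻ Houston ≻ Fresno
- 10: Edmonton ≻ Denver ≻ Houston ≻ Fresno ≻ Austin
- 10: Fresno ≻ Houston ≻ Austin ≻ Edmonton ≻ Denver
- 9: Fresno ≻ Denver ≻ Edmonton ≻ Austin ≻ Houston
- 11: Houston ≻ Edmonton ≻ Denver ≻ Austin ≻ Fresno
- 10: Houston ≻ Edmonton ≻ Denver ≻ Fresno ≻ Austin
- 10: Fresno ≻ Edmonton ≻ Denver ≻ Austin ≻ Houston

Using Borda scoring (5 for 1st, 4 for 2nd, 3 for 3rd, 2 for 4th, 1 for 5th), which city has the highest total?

Edmonton

Fresno: 11×1 + 10×2 + 10×5 + 9×5 + 11×1 + 10×2 + 10×5 = 207
Denver: 11×4 + 10×4 + 10×1 + 9×4 + 11×3 + 10×3 + 10×3 = 223
Edmonton: 11×3 + 10×5 + 10×2 + 9×3 + 11×4 + 10×4 + 10×4 = 254
Austin: 11×5 + 10×1 + 10×3 + 9×2 + 11×2 + 10×1 + 10×2 = 165
Houston: 11×2 + 10×3 + 10×4 + 9×1 + 11×5 + 10×5 + 10×1 = 216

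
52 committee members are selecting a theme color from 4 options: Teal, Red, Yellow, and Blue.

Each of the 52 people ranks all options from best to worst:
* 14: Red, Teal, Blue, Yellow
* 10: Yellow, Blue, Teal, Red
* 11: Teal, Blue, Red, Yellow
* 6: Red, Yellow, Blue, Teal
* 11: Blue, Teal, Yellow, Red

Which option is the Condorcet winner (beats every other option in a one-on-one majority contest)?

Blue vs Teal: 27–25
Blue vs Red: 32–20
Blue vs Yellow: 36–16
Blue beats every other option.

Blue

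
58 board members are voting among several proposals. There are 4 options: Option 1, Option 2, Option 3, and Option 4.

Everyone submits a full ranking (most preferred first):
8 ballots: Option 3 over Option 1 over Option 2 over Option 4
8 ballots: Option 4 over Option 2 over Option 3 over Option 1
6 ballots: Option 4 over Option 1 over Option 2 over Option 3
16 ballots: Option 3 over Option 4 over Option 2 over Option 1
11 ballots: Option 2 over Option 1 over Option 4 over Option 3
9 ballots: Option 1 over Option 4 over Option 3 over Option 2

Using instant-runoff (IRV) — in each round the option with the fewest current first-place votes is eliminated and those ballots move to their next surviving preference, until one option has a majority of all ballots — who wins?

Round 1: Option 1 9, Option 2 11, Option 3 24, Option 4 14. Option 1 eliminated.
Round 2: Option 2 11, Option 3 24, Option 4 23. Option 2 eliminated.
Round 3: Option 3 24, Option 4 34. Option 4 has a majority (≥30).

Option 4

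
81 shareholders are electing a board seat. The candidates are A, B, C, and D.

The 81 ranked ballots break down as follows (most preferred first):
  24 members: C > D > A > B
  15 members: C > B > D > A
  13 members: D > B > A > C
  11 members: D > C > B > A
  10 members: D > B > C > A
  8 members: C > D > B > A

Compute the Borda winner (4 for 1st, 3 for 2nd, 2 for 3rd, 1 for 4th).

D

A: 24×2 + 15×1 + 13×2 + 11×1 + 10×1 + 8×1 = 118
B: 24×1 + 15×3 + 13×3 + 11×2 + 10×3 + 8×2 = 176
C: 24×4 + 15×4 + 13×1 + 11×3 + 10×2 + 8×4 = 254
D: 24×3 + 15×2 + 13×4 + 11×4 + 10×4 + 8×3 = 262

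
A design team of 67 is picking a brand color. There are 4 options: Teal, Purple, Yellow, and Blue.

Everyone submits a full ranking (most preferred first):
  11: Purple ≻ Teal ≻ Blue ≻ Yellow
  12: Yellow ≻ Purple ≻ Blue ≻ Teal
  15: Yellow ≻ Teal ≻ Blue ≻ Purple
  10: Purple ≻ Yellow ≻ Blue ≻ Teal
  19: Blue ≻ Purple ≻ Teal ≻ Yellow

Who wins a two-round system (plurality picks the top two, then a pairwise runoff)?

Round 1 first-place votes: Teal 0, Purple 21, Yellow 27, Blue 19. Yellow and Purple advance.
Runoff: Yellow is ranked above Purple on 27 ballots, Purple above Yellow on 40.

Purple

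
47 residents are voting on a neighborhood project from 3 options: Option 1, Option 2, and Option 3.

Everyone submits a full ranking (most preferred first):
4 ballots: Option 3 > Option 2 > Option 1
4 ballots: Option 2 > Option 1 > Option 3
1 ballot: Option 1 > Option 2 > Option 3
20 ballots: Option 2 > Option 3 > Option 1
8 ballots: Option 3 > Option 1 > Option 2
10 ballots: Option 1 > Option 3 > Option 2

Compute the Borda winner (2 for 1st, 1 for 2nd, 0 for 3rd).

Option 3

Option 1: 4×0 + 4×1 + 1×2 + 20×0 + 8×1 + 10×2 = 34
Option 2: 4×1 + 4×2 + 1×1 + 20×2 + 8×0 + 10×0 = 53
Option 3: 4×2 + 4×0 + 1×0 + 20×1 + 8×2 + 10×1 = 54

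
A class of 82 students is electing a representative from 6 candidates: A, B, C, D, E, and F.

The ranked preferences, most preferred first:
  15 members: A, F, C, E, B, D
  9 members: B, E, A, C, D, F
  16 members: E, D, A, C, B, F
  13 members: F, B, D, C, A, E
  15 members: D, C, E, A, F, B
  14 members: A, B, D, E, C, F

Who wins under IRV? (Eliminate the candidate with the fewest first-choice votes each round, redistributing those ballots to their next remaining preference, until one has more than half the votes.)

D

Round 1: A 29, B 9, C 0, D 15, E 16, F 13. C eliminated.
Round 2: A 29, B 9, D 15, E 16, F 13. B eliminated.
Round 3: A 29, D 15, E 25, F 13. F eliminated.
Round 4: A 29, D 28, E 25. E eliminated.
Round 5: A 38, D 44. D has a majority (≥42).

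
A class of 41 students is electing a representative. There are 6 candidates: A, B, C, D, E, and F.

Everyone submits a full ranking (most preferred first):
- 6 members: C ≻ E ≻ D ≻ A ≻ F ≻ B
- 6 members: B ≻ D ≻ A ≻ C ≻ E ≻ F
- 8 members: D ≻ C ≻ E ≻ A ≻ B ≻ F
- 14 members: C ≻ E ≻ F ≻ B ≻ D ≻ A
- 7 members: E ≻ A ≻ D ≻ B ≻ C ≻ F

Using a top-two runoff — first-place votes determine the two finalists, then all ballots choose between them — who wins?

Round 1 first-place votes: A 0, B 6, C 20, D 8, E 7, F 0. C and D advance.
Runoff: C is ranked above D on 20 ballots, D above C on 21.

D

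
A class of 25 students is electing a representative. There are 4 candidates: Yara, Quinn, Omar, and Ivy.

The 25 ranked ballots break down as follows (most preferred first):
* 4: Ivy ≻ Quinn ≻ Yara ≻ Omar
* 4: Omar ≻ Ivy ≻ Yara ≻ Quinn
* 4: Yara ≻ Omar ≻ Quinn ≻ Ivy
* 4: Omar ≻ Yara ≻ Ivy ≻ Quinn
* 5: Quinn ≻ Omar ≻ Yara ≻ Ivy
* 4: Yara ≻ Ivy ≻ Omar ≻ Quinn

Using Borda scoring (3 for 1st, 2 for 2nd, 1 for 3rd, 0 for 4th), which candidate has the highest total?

Yara: 4×1 + 4×1 + 4×3 + 4×2 + 5×1 + 4×3 = 45
Quinn: 4×2 + 4×0 + 4×1 + 4×0 + 5×3 + 4×0 = 27
Omar: 4×0 + 4×3 + 4×2 + 4×3 + 5×2 + 4×1 = 46
Ivy: 4×3 + 4×2 + 4×0 + 4×1 + 5×0 + 4×2 = 32

Omar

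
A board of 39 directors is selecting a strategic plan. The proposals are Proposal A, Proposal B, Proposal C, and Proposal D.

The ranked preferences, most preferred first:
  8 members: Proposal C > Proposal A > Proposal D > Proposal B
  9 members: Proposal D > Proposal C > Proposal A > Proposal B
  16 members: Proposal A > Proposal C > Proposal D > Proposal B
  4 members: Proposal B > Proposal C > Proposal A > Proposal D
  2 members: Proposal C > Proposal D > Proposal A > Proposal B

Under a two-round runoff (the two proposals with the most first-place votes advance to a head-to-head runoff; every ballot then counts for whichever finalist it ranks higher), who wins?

Proposal C

Round 1 first-place votes: Proposal A 16, Proposal B 4, Proposal C 10, Proposal D 9. Proposal A and Proposal C advance.
Runoff: Proposal A is ranked above Proposal C on 16 ballots, Proposal C above Proposal A on 23.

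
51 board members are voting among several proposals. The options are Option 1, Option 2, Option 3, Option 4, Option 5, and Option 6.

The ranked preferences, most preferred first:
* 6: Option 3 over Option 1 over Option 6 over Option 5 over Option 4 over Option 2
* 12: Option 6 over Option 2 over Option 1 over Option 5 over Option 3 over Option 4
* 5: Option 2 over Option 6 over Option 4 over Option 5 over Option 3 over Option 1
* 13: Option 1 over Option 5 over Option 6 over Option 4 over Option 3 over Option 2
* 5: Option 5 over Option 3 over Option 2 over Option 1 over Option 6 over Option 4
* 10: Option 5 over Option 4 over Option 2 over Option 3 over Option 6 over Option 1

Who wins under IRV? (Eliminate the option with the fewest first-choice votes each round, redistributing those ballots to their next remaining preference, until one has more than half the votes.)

Option 6

Round 1: Option 1 13, Option 2 5, Option 3 6, Option 4 0, Option 5 15, Option 6 12. Option 4 eliminated.
Round 2: Option 1 13, Option 2 5, Option 3 6, Option 5 15, Option 6 12. Option 2 eliminated.
Round 3: Option 1 13, Option 3 6, Option 5 15, Option 6 17. Option 3 eliminated.
Round 4: Option 1 19, Option 5 15, Option 6 17. Option 5 eliminated.
Round 5: Option 1 24, Option 6 27. Option 6 has a majority (≥26).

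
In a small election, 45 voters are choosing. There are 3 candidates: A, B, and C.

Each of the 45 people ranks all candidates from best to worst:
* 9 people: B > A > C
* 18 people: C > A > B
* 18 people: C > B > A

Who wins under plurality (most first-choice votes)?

C

First-place votes: A 0, B 9, C 36.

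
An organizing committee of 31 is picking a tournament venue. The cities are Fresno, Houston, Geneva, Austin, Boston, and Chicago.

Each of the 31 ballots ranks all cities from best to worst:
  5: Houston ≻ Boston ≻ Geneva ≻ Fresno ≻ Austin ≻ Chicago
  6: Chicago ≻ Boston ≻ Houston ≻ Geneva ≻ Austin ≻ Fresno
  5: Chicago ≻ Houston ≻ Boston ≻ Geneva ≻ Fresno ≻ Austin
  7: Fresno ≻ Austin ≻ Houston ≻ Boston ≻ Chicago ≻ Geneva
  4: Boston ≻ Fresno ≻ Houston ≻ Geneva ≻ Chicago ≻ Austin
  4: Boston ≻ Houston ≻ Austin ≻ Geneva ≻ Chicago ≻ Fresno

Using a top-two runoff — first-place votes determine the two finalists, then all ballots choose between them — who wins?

Round 1 first-place votes: Fresno 7, Houston 5, Geneva 0, Austin 0, Boston 8, Chicago 11. Chicago and Boston advance.
Runoff: Chicago is ranked above Boston on 11 ballots, Boston above Chicago on 20.

Boston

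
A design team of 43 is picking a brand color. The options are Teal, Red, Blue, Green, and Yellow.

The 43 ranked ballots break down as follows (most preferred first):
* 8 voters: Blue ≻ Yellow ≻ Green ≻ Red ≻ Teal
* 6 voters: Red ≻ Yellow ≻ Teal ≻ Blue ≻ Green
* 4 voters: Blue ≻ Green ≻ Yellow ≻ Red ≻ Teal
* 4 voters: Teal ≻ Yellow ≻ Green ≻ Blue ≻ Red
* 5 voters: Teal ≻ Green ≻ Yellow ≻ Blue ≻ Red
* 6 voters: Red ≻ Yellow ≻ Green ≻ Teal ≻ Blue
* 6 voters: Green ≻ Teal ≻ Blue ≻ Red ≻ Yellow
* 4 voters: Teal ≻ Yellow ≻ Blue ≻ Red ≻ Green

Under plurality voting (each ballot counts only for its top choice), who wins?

Teal

First-place votes: Teal 13, Red 12, Blue 12, Green 6, Yellow 0.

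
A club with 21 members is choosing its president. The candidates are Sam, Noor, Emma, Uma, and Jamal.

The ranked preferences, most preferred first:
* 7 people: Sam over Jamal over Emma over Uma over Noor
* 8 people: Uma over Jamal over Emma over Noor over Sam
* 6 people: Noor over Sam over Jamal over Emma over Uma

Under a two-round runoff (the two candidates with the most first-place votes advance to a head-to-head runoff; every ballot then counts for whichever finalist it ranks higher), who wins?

Round 1 first-place votes: Sam 7, Noor 6, Emma 0, Uma 8, Jamal 0. Uma and Sam advance.
Runoff: Uma is ranked above Sam on 8 ballots, Sam above Uma on 13.

Sam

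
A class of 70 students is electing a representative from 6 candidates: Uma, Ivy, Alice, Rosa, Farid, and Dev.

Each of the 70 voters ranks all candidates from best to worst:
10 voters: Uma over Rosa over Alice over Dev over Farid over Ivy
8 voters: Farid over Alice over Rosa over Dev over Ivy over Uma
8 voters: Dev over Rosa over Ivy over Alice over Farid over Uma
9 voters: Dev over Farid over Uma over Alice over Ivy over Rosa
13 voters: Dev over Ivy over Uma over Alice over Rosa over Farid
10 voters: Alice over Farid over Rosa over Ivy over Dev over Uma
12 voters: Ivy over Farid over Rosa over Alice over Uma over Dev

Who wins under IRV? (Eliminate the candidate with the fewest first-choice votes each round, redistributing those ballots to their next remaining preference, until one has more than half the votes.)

Round 1: Uma 10, Ivy 12, Alice 10, Rosa 0, Farid 8, Dev 30. Rosa eliminated.
Round 2: Uma 10, Ivy 12, Alice 10, Farid 8, Dev 30. Farid eliminated.
Round 3: Uma 10, Ivy 12, Alice 18, Dev 30. Uma eliminated.
Round 4: Ivy 12, Alice 28, Dev 30. Ivy eliminated.
Round 5: Alice 40, Dev 30. Alice has a majority (≥36).

Alice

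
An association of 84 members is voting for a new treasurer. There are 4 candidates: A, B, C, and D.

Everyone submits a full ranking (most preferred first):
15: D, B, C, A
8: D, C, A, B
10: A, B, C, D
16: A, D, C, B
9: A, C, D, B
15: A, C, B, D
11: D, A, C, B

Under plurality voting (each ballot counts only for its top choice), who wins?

First-place votes: A 50, B 0, C 0, D 34.

A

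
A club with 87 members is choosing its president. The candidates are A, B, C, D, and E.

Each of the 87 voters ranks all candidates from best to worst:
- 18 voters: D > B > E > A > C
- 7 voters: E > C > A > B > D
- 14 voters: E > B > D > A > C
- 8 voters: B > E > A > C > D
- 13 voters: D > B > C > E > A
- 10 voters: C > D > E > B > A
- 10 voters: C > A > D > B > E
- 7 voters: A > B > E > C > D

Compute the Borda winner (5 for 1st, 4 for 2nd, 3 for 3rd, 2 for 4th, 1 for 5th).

B

A: 18×2 + 7×3 + 14×2 + 8×3 + 13×1 + 10×1 + 10×4 + 7×5 = 207
B: 18×4 + 7×2 + 14×4 + 8×5 + 13×4 + 10×2 + 10×2 + 7×4 = 302
C: 18×1 + 7×4 + 14×1 + 8×2 + 13×3 + 10×5 + 10×5 + 7×2 = 229
D: 18×5 + 7×1 + 14×3 + 8×1 + 13×5 + 10×4 + 10×3 + 7×1 = 289
E: 18×3 + 7×5 + 14×5 + 8×4 + 13×2 + 10×3 + 10×1 + 7×3 = 278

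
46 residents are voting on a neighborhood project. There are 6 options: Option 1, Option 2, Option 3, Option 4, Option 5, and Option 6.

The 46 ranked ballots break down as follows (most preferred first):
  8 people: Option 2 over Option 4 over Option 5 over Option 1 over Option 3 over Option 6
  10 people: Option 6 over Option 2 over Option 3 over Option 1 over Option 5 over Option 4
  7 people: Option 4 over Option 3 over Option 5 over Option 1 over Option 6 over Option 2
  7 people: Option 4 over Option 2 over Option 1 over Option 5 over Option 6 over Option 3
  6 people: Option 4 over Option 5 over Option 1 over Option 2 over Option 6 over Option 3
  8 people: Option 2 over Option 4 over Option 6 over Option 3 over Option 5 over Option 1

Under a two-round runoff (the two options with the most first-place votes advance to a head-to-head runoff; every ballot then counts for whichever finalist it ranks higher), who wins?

Option 2

Round 1 first-place votes: Option 1 0, Option 2 16, Option 3 0, Option 4 20, Option 5 0, Option 6 10. Option 4 and Option 2 advance.
Runoff: Option 4 is ranked above Option 2 on 20 ballots, Option 2 above Option 4 on 26.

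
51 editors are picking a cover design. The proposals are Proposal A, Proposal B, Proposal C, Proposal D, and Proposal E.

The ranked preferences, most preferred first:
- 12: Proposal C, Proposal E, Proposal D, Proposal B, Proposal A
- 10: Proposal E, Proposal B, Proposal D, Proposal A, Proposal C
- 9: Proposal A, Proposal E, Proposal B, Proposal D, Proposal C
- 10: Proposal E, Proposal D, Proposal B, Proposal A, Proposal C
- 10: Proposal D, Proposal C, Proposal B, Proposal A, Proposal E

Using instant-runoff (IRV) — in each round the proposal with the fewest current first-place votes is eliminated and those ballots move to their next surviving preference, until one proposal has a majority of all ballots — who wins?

Proposal E

Round 1: Proposal A 9, Proposal B 0, Proposal C 12, Proposal D 10, Proposal E 20. Proposal B eliminated.
Round 2: Proposal A 9, Proposal C 12, Proposal D 10, Proposal E 20. Proposal A eliminated.
Round 3: Proposal C 12, Proposal D 10, Proposal E 29. Proposal E has a majority (≥26).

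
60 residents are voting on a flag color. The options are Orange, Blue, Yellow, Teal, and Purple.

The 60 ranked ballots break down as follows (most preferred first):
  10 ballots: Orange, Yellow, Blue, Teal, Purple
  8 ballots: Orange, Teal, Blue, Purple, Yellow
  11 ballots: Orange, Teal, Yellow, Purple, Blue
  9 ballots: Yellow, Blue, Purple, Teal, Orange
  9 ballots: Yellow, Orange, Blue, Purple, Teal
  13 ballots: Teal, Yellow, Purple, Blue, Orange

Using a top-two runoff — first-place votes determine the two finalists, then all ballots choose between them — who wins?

Yellow

Round 1 first-place votes: Orange 29, Blue 0, Yellow 18, Teal 13, Purple 0. Orange and Yellow advance.
Runoff: Orange is ranked above Yellow on 29 ballots, Yellow above Orange on 31.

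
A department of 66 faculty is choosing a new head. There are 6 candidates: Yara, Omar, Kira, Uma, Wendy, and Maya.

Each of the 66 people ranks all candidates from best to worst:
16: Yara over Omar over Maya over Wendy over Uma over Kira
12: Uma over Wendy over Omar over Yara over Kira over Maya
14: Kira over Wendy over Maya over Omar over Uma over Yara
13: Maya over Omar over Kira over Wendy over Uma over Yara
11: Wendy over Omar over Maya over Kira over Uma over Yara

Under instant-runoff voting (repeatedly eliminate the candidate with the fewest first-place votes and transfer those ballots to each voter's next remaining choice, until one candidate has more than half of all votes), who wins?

Maya

Round 1: Yara 16, Omar 0, Kira 14, Uma 12, Wendy 11, Maya 13. Omar eliminated.
Round 2: Yara 16, Kira 14, Uma 12, Wendy 11, Maya 13. Wendy eliminated.
Round 3: Yara 16, Kira 14, Uma 12, Maya 24. Uma eliminated.
Round 4: Yara 28, Kira 14, Maya 24. Kira eliminated.
Round 5: Yara 28, Maya 38. Maya has a majority (≥34).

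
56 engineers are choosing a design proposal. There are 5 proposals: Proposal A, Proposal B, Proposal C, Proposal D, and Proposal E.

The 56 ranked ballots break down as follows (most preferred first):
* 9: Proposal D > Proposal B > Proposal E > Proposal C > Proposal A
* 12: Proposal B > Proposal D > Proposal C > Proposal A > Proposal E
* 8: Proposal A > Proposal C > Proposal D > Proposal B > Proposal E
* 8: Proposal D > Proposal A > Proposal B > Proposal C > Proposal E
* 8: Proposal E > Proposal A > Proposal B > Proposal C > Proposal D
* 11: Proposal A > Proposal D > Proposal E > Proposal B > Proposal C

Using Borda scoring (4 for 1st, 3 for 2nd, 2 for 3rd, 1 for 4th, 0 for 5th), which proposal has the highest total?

Proposal A: 9×0 + 12×1 + 8×4 + 8×3 + 8×3 + 11×4 = 136
Proposal B: 9×3 + 12×4 + 8×1 + 8×2 + 8×2 + 11×1 = 126
Proposal C: 9×1 + 12×2 + 8×3 + 8×1 + 8×1 + 11×0 = 73
Proposal D: 9×4 + 12×3 + 8×2 + 8×4 + 8×0 + 11×3 = 153
Proposal E: 9×2 + 12×0 + 8×0 + 8×0 + 8×4 + 11×2 = 72

Proposal D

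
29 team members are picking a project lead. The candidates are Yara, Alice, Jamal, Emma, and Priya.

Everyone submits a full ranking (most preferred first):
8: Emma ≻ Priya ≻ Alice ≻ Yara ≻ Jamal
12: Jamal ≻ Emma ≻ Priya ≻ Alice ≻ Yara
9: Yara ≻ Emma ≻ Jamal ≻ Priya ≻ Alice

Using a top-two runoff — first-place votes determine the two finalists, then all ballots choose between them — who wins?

Round 1 first-place votes: Yara 9, Alice 0, Jamal 12, Emma 8, Priya 0. Jamal and Yara advance.
Runoff: Jamal is ranked above Yara on 12 ballots, Yara above Jamal on 17.

Yara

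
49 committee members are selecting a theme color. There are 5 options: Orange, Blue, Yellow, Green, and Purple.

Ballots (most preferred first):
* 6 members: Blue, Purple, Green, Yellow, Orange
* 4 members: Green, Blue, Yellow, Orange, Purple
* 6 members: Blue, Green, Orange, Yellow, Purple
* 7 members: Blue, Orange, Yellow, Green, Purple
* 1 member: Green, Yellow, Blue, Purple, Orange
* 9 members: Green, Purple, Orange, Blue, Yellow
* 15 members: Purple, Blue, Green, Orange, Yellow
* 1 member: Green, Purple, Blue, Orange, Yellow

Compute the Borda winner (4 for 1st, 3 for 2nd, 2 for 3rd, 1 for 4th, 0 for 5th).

Orange: 6×0 + 4×1 + 6×2 + 7×3 + 1×0 + 9×2 + 15×1 + 1×1 = 71
Blue: 6×4 + 4×3 + 6×4 + 7×4 + 1×2 + 9×1 + 15×3 + 1×2 = 146
Yellow: 6×1 + 4×2 + 6×1 + 7×2 + 1×3 + 9×0 + 15×0 + 1×0 = 37
Green: 6×2 + 4×4 + 6×3 + 7×1 + 1×4 + 9×4 + 15×2 + 1×4 = 127
Purple: 6×3 + 4×0 + 6×0 + 7×0 + 1×1 + 9×3 + 15×4 + 1×3 = 109

Blue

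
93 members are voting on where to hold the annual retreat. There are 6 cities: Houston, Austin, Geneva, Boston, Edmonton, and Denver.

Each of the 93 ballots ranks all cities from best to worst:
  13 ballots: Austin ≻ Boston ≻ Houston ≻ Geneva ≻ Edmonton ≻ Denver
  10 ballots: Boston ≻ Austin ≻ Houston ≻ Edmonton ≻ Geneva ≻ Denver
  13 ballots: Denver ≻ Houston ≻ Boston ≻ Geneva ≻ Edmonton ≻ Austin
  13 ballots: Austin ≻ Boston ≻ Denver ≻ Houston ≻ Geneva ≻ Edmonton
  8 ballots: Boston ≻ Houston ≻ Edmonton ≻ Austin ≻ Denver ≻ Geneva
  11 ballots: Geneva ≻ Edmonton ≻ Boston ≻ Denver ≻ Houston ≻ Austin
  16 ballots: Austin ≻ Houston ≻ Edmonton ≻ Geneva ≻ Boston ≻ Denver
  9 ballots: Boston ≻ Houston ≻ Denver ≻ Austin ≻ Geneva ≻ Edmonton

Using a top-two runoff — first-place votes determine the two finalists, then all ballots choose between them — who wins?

Round 1 first-place votes: Houston 0, Austin 42, Geneva 11, Boston 27, Edmonton 0, Denver 13. Austin and Boston advance.
Runoff: Austin is ranked above Boston on 42 ballots, Boston above Austin on 51.

Boston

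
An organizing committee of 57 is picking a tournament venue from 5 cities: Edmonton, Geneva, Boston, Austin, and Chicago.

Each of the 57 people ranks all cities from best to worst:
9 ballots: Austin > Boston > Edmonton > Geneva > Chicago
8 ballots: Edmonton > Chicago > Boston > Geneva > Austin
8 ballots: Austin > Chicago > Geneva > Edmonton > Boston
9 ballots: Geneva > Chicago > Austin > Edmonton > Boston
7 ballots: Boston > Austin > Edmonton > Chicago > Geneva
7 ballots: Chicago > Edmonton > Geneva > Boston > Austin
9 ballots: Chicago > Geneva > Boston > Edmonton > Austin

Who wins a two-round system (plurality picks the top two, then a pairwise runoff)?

Round 1 first-place votes: Edmonton 8, Geneva 9, Boston 7, Austin 17, Chicago 16. Austin and Chicago advance.
Runoff: Austin is ranked above Chicago on 24 ballots, Chicago above Austin on 33.

Chicago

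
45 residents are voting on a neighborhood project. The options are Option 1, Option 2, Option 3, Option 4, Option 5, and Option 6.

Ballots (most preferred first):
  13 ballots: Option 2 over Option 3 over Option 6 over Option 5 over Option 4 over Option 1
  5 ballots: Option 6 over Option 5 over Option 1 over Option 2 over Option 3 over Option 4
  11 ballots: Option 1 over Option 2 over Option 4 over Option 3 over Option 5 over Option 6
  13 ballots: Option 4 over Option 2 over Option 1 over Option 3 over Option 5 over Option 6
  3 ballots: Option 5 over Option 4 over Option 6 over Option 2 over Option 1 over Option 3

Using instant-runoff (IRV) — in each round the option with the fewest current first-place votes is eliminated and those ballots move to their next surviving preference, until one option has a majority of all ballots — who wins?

Round 1: Option 1 11, Option 2 13, Option 3 0, Option 4 13, Option 5 3, Option 6 5. Option 3 eliminated.
Round 2: Option 1 11, Option 2 13, Option 4 13, Option 5 3, Option 6 5. Option 5 eliminated.
Round 3: Option 1 11, Option 2 13, Option 4 16, Option 6 5. Option 6 eliminated.
Round 4: Option 1 16, Option 2 13, Option 4 16. Option 2 eliminated.
Round 5: Option 1 16, Option 4 29. Option 4 has a majority (≥23).

Option 4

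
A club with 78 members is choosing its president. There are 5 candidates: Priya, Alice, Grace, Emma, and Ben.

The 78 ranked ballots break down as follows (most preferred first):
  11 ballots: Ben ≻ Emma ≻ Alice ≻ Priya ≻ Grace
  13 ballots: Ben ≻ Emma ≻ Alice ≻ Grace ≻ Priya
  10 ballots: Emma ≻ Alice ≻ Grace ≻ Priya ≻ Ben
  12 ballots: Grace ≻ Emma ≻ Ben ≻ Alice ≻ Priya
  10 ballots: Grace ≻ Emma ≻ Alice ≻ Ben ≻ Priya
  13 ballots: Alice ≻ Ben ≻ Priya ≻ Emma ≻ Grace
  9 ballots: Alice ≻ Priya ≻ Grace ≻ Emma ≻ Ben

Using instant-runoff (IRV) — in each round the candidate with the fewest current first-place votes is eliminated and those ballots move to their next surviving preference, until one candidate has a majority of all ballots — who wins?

Round 1: Priya 0, Alice 22, Grace 22, Emma 10, Ben 24. Priya eliminated.
Round 2: Alice 22, Grace 22, Emma 10, Ben 24. Emma eliminated.
Round 3: Alice 32, Grace 22, Ben 24. Grace eliminated.
Round 4: Alice 42, Ben 36. Alice has a majority (≥40).

Alice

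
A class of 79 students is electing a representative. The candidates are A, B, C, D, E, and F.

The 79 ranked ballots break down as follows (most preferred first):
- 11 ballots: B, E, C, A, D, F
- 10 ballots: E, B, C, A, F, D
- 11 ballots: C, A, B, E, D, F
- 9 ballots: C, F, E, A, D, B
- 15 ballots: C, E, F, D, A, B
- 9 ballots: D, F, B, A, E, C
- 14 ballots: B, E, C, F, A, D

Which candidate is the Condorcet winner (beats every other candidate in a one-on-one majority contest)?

B

B vs A: 44–35
B vs C: 44–35
B vs D: 46–33
B vs E: 45–34
B vs F: 46–33
B beats every other candidate.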